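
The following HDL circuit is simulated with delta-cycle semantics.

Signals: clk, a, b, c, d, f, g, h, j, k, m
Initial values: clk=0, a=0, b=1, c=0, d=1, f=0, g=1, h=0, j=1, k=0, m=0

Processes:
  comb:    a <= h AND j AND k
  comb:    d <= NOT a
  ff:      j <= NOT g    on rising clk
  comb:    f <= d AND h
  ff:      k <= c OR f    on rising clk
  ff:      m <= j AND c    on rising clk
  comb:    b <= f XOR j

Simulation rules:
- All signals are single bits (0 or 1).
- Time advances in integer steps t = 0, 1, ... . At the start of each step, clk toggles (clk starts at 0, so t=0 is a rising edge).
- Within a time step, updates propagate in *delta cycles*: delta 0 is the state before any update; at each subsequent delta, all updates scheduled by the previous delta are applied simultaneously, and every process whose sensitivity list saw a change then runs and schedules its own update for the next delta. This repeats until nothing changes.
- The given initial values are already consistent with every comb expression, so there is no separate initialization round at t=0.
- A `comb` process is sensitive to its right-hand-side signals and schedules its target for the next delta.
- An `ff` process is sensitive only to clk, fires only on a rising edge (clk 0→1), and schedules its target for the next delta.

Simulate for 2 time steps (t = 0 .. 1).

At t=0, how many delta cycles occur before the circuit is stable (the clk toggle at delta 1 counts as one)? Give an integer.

3

t=0 Δ0: m=0 b=1 g=1 h=0 j=1 d=1 f=0 c=0 k=0 a=0 clk=0
  Δ1: clk:0→1
  Δ2: j:1→0
  Δ3: b:1→0
  (3Δ to stable)
t=1 Δ0: m=0 b=0 g=1 h=0 j=0 d=1 f=0 c=0 k=0 a=0 clk=1
  Δ1: clk:1→0
  (1Δ to stable)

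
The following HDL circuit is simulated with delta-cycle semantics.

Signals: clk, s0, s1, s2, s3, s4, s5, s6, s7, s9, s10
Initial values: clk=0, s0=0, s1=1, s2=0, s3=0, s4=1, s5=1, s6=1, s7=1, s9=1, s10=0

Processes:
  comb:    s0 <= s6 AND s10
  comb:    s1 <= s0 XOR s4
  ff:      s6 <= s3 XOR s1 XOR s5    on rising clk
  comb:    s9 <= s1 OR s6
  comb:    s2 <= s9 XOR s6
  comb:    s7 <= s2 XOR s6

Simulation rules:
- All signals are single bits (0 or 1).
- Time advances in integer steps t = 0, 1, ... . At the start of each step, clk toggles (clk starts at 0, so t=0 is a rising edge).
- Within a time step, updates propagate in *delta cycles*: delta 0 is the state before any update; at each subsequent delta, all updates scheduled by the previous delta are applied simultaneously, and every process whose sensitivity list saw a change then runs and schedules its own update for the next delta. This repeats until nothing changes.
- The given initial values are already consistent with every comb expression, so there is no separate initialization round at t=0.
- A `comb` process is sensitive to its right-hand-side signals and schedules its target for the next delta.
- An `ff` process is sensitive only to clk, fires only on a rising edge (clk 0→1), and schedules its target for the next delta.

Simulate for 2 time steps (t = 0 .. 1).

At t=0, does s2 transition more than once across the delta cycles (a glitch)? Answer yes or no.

t0.Δ0 s6=1 s9=1 s2=0 clk=0 s3=0 s4=1 s10=0 s5=1 s7=1 s0=0 s1=1
t0.Δ1 s6=1 s9=1 s2=0 clk=1 s3=0 s4=1 s10=0 s5=1 s7=1 s0=0 s1=1
t0.Δ2 s6=0 s9=1 s2=0 clk=1 s3=0 s4=1 s10=0 s5=1 s7=1 s0=0 s1=1
t0.Δ3 s6=0 s9=1 s2=1 clk=1 s3=0 s4=1 s10=0 s5=1 s7=0 s0=0 s1=1
t0.Δ4 s6=0 s9=1 s2=1 clk=1 s3=0 s4=1 s10=0 s5=1 s7=1 s0=0 s1=1
t1.Δ0 s6=0 s9=1 s2=1 clk=1 s3=0 s4=1 s10=0 s5=1 s7=1 s0=0 s1=1
t1.Δ1 s6=0 s9=1 s2=1 clk=0 s3=0 s4=1 s10=0 s5=1 s7=1 s0=0 s1=1

no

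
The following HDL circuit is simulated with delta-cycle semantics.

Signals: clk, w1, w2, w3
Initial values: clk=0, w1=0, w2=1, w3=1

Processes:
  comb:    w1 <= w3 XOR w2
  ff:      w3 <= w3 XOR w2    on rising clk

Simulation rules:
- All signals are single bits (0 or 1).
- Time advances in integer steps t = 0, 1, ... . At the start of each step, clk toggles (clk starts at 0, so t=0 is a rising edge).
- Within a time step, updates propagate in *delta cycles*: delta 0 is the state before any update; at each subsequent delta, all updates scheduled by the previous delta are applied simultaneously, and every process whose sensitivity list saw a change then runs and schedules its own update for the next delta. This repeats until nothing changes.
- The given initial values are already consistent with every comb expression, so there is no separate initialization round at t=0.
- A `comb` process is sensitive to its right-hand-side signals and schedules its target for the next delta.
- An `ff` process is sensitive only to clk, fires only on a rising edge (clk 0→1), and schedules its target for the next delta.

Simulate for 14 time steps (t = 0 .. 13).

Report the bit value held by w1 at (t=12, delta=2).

0

[bits: w3,w1,clk,w2]
t=0: Δ0=1001 Δ1=1011 Δ2=0011 Δ3=0111 | 3Δ
t=1: Δ0=0111 Δ1=0101 | 1Δ
t=2: Δ0=0101 Δ1=0111 Δ2=1111 Δ3=1011 | 3Δ
t=3: Δ0=1011 Δ1=1001 | 1Δ
t=4: Δ0=1001 Δ1=1011 Δ2=0011 Δ3=0111 | 3Δ
t=5: Δ0=0111 Δ1=0101 | 1Δ
t=6: Δ0=0101 Δ1=0111 Δ2=1111 Δ3=1011 | 3Δ
t=7: Δ0=1011 Δ1=1001 | 1Δ
t=8: Δ0=1001 Δ1=1011 Δ2=0011 Δ3=0111 | 3Δ
t=9: Δ0=0111 Δ1=0101 | 1Δ
t=10: Δ0=0101 Δ1=0111 Δ2=1111 Δ3=1011 | 3Δ
t=11: Δ0=1011 Δ1=1001 | 1Δ
t=12: Δ0=1001 Δ1=1011 Δ2=0011 Δ3=0111 | 3Δ
t=13: Δ0=0111 Δ1=0101 | 1Δ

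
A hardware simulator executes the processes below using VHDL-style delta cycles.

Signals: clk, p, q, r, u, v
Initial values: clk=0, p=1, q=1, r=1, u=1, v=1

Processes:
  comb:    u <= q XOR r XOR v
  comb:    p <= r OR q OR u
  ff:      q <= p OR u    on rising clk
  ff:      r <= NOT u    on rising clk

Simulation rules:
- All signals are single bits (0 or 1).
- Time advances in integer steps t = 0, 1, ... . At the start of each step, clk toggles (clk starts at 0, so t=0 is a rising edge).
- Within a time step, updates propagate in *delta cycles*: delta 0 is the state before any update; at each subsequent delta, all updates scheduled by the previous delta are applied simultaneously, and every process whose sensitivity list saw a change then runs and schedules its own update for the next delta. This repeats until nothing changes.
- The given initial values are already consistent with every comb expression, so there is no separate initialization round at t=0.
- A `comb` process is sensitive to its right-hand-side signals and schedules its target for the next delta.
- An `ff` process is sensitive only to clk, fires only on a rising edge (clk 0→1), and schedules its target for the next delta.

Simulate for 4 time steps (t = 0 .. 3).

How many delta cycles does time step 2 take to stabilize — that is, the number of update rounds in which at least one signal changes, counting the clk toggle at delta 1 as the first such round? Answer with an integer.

t0.Δ0 v=1 u=1 clk=0 r=1 q=1 p=1
t0.Δ1 v=1 u=1 clk=1 r=1 q=1 p=1
t0.Δ2 v=1 u=1 clk=1 r=0 q=1 p=1
t0.Δ3 v=1 u=0 clk=1 r=0 q=1 p=1
t1.Δ0 v=1 u=0 clk=1 r=0 q=1 p=1
t1.Δ1 v=1 u=0 clk=0 r=0 q=1 p=1
t2.Δ0 v=1 u=0 clk=0 r=0 q=1 p=1
t2.Δ1 v=1 u=0 clk=1 r=0 q=1 p=1
t2.Δ2 v=1 u=0 clk=1 r=1 q=1 p=1
t2.Δ3 v=1 u=1 clk=1 r=1 q=1 p=1
t3.Δ0 v=1 u=1 clk=1 r=1 q=1 p=1
t3.Δ1 v=1 u=1 clk=0 r=1 q=1 p=1

3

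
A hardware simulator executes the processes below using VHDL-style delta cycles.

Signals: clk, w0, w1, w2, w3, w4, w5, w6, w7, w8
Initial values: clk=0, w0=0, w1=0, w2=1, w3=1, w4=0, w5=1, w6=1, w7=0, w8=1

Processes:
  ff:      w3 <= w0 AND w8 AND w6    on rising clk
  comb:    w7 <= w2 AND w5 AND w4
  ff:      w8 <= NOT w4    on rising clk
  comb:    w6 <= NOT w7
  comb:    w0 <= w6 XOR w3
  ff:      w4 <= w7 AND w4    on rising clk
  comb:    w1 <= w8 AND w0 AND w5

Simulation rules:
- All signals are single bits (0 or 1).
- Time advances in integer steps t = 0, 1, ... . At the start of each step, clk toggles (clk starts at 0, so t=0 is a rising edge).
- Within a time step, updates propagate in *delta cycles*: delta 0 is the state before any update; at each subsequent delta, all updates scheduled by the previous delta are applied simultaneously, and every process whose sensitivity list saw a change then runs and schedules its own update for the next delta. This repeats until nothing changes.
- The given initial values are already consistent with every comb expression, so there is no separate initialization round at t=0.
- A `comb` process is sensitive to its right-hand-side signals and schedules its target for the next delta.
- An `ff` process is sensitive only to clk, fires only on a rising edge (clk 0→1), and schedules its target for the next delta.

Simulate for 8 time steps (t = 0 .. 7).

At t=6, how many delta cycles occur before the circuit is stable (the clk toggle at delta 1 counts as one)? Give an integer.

t=0 Δ0: clk=0 w1=0 w6=1 w4=0 w8=1 w3=1 w0=0 w7=0 w5=1 w2=1
  Δ1: clk:0→1
  Δ2: w3:1→0
  Δ3: w0:0→1
  Δ4: w1:0→1
  (4Δ to stable)
t=1 Δ0: clk=1 w1=1 w6=1 w4=0 w8=1 w3=0 w0=1 w7=0 w5=1 w2=1
  Δ1: clk:1→0
  (1Δ to stable)
t=2 Δ0: clk=0 w1=1 w6=1 w4=0 w8=1 w3=0 w0=1 w7=0 w5=1 w2=1
  Δ1: clk:0→1
  Δ2: w3:0→1
  Δ3: w0:1→0
  Δ4: w1:1→0
  (4Δ to stable)
t=3 Δ0: clk=1 w1=0 w6=1 w4=0 w8=1 w3=1 w0=0 w7=0 w5=1 w2=1
  Δ1: clk:1→0
  (1Δ to stable)
t=4 Δ0: clk=0 w1=0 w6=1 w4=0 w8=1 w3=1 w0=0 w7=0 w5=1 w2=1
  Δ1: clk:0→1
  Δ2: w3:1→0
  Δ3: w0:0→1
  Δ4: w1:0→1
  (4Δ to stable)
t=5 Δ0: clk=1 w1=1 w6=1 w4=0 w8=1 w3=0 w0=1 w7=0 w5=1 w2=1
  Δ1: clk:1→0
  (1Δ to stable)
t=6 Δ0: clk=0 w1=1 w6=1 w4=0 w8=1 w3=0 w0=1 w7=0 w5=1 w2=1
  Δ1: clk:0→1
  Δ2: w3:0→1
  Δ3: w0:1→0
  Δ4: w1:1→0
  (4Δ to stable)
t=7 Δ0: clk=1 w1=0 w6=1 w4=0 w8=1 w3=1 w0=0 w7=0 w5=1 w2=1
  Δ1: clk:1→0
  (1Δ to stable)

4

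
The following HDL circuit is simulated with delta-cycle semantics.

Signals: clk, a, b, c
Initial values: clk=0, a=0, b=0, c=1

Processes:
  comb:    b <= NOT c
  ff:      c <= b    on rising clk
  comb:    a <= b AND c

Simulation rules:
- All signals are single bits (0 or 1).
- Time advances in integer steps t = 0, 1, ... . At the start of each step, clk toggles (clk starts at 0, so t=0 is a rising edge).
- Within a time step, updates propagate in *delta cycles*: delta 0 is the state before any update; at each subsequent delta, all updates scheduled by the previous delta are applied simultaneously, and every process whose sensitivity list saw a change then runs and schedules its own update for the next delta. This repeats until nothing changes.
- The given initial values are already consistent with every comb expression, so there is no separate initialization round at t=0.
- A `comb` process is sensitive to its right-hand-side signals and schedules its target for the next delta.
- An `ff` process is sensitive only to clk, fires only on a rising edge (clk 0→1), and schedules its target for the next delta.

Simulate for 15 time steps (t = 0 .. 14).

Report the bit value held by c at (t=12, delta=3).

t=0 Δ0: a=0 c=1 clk=0 b=0
  Δ1: clk:0→1
  Δ2: c:1→0
  Δ3: b:0→1
  (3Δ to stable)
t=1 Δ0: a=0 c=0 clk=1 b=1
  Δ1: clk:1→0
  (1Δ to stable)
t=2 Δ0: a=0 c=0 clk=0 b=1
  Δ1: clk:0→1
  Δ2: c:0→1
  Δ3: a:0→1, b:1→0
  Δ4: a:1→0
  (4Δ to stable)
t=3 Δ0: a=0 c=1 clk=1 b=0
  Δ1: clk:1→0
  (1Δ to stable)
t=4 Δ0: a=0 c=1 clk=0 b=0
  Δ1: clk:0→1
  Δ2: c:1→0
  Δ3: b:0→1
  (3Δ to stable)
t=5 Δ0: a=0 c=0 clk=1 b=1
  Δ1: clk:1→0
  (1Δ to stable)
t=6 Δ0: a=0 c=0 clk=0 b=1
  Δ1: clk:0→1
  Δ2: c:0→1
  Δ3: a:0→1, b:1→0
  Δ4: a:1→0
  (4Δ to stable)
t=7 Δ0: a=0 c=1 clk=1 b=0
  Δ1: clk:1→0
  (1Δ to stable)
t=8 Δ0: a=0 c=1 clk=0 b=0
  Δ1: clk:0→1
  Δ2: c:1→0
  Δ3: b:0→1
  (3Δ to stable)
t=9 Δ0: a=0 c=0 clk=1 b=1
  Δ1: clk:1→0
  (1Δ to stable)
t=10 Δ0: a=0 c=0 clk=0 b=1
  Δ1: clk:0→1
  Δ2: c:0→1
  Δ3: a:0→1, b:1→0
  Δ4: a:1→0
  (4Δ to stable)
t=11 Δ0: a=0 c=1 clk=1 b=0
  Δ1: clk:1→0
  (1Δ to stable)
t=12 Δ0: a=0 c=1 clk=0 b=0
  Δ1: clk:0→1
  Δ2: c:1→0
  Δ3: b:0→1
  (3Δ to stable)
t=13 Δ0: a=0 c=0 clk=1 b=1
  Δ1: clk:1→0
  (1Δ to stable)
t=14 Δ0: a=0 c=0 clk=0 b=1
  Δ1: clk:0→1
  Δ2: c:0→1
  Δ3: a:0→1, b:1→0
  Δ4: a:1→0
  (4Δ to stable)

0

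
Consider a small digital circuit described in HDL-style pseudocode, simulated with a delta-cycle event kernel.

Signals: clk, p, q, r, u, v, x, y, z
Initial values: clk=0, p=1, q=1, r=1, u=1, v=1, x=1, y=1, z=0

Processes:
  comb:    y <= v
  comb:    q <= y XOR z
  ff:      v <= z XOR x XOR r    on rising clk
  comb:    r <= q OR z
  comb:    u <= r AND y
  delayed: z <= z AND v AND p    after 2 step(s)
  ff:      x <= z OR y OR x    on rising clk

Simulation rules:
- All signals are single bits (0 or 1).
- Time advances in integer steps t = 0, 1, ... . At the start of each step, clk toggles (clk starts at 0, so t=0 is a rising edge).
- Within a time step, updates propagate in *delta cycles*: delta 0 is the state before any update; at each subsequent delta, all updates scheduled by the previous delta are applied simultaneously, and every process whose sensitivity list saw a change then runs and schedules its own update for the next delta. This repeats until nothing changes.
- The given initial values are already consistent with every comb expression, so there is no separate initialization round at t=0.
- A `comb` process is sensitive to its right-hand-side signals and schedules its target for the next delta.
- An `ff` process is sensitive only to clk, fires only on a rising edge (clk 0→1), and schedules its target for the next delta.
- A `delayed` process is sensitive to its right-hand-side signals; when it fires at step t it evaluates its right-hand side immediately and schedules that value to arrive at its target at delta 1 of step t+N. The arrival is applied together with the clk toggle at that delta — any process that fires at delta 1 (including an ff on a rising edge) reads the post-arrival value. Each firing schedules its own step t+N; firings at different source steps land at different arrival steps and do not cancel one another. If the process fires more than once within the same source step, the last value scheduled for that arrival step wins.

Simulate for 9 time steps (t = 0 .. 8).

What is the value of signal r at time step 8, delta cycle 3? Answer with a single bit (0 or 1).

[bits: u,p,r,q,y,z,x,v,clk]
t=0: Δ0=111110110 Δ1=111110111 Δ2=111110101 Δ3=111100101 Δ4=011000101 Δ5=010000101 | 5Δ
t=1: Δ0=010000101 Δ1=010000100 | 1Δ
t=2: Δ0=010000100 Δ1=010000101 Δ2=010000111 Δ3=010010111 Δ4=010110111 Δ5=011110111 Δ6=111110111 | 6Δ
t=3: Δ0=111110111 Δ1=111110110 | 1Δ
t=4: Δ0=111110110 Δ1=111110111 Δ2=111110101 Δ3=111100101 Δ4=011000101 Δ5=010000101 | 5Δ
t=5: Δ0=010000101 Δ1=010000100 | 1Δ
t=6: Δ0=010000100 Δ1=010000101 Δ2=010000111 Δ3=010010111 Δ4=010110111 Δ5=011110111 Δ6=111110111 | 6Δ
t=7: Δ0=111110111 Δ1=111110110 | 1Δ
t=8: Δ0=111110110 Δ1=111110111 Δ2=111110101 Δ3=111100101 Δ4=011000101 Δ5=010000101 | 5Δ

1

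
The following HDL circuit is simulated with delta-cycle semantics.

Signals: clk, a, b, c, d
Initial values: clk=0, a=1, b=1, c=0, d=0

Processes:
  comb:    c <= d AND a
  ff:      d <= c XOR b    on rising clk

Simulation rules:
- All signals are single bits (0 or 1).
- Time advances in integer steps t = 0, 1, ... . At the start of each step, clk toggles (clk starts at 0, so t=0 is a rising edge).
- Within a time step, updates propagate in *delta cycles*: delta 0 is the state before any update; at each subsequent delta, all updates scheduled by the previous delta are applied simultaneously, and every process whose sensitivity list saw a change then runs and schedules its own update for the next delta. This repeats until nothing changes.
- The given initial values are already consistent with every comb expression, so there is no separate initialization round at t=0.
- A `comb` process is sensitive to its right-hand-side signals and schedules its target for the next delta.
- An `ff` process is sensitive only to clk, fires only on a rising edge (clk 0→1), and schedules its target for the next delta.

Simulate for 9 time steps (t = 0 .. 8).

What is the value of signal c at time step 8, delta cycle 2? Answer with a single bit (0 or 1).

t0.Δ0 a=1 d=0 b=1 clk=0 c=0
t0.Δ1 a=1 d=0 b=1 clk=1 c=0
t0.Δ2 a=1 d=1 b=1 clk=1 c=0
t0.Δ3 a=1 d=1 b=1 clk=1 c=1
t1.Δ0 a=1 d=1 b=1 clk=1 c=1
t1.Δ1 a=1 d=1 b=1 clk=0 c=1
t2.Δ0 a=1 d=1 b=1 clk=0 c=1
t2.Δ1 a=1 d=1 b=1 clk=1 c=1
t2.Δ2 a=1 d=0 b=1 clk=1 c=1
t2.Δ3 a=1 d=0 b=1 clk=1 c=0
t3.Δ0 a=1 d=0 b=1 clk=1 c=0
t3.Δ1 a=1 d=0 b=1 clk=0 c=0
t4.Δ0 a=1 d=0 b=1 clk=0 c=0
t4.Δ1 a=1 d=0 b=1 clk=1 c=0
t4.Δ2 a=1 d=1 b=1 clk=1 c=0
t4.Δ3 a=1 d=1 b=1 clk=1 c=1
t5.Δ0 a=1 d=1 b=1 clk=1 c=1
t5.Δ1 a=1 d=1 b=1 clk=0 c=1
t6.Δ0 a=1 d=1 b=1 clk=0 c=1
t6.Δ1 a=1 d=1 b=1 clk=1 c=1
t6.Δ2 a=1 d=0 b=1 clk=1 c=1
t6.Δ3 a=1 d=0 b=1 clk=1 c=0
t7.Δ0 a=1 d=0 b=1 clk=1 c=0
t7.Δ1 a=1 d=0 b=1 clk=0 c=0
t8.Δ0 a=1 d=0 b=1 clk=0 c=0
t8.Δ1 a=1 d=0 b=1 clk=1 c=0
t8.Δ2 a=1 d=1 b=1 clk=1 c=0
t8.Δ3 a=1 d=1 b=1 clk=1 c=1

0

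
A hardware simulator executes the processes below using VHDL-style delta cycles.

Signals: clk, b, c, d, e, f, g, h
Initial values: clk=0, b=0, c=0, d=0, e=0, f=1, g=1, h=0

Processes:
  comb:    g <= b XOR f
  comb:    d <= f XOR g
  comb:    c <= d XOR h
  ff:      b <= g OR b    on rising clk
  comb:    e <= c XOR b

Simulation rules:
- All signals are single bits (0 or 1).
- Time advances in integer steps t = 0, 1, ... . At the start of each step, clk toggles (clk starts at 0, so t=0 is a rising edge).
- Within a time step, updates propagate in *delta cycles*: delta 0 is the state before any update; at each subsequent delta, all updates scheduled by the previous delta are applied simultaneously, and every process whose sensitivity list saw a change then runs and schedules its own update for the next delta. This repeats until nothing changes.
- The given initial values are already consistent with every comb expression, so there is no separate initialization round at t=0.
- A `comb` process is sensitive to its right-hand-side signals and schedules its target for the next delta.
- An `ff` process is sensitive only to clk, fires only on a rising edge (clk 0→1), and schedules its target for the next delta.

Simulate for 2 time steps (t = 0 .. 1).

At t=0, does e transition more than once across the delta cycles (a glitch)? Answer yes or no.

yes

t=0 Δ0: h=0 e=0 b=0 c=0 clk=0 f=1 d=0 g=1
  Δ1: clk:0→1
  Δ2: b:0→1
  Δ3: e:0→1, g:1→0
  Δ4: d:0→1
  Δ5: c:0→1
  Δ6: e:1→0
  (6Δ to stable)
t=1 Δ0: h=0 e=0 b=1 c=1 clk=1 f=1 d=1 g=0
  Δ1: clk:1→0
  (1Δ to stable)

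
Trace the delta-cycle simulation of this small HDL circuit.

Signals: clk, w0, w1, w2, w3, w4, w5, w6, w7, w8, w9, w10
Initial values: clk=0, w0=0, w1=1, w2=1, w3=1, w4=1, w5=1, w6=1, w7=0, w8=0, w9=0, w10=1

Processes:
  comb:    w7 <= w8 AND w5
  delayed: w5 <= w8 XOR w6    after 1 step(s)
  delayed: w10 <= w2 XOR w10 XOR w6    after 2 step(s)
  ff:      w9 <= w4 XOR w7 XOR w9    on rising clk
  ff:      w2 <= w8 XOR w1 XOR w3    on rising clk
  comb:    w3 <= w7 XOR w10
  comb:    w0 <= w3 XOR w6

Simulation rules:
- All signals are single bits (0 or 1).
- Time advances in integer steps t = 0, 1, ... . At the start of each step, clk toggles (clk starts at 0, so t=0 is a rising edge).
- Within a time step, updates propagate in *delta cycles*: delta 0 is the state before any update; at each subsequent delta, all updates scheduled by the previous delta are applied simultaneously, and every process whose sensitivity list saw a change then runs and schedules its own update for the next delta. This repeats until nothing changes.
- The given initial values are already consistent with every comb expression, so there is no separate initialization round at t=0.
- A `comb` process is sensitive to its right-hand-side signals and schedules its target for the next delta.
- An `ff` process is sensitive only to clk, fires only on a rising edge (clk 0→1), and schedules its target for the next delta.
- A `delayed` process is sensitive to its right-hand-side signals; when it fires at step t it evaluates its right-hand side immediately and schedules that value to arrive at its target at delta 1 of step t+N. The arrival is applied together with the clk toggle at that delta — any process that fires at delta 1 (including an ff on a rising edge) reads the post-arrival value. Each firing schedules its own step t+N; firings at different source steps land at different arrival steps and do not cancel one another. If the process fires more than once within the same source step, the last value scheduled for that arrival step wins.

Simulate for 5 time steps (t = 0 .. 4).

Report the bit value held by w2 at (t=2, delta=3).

0

t=0 Δ0: w5=1 clk=0 w6=1 w10=1 w2=1 w4=1 w1=1 w8=0 w7=0 w9=0 w3=1 w0=0
  Δ1: clk:0→1
  Δ2: w2:1→0, w9:0→1
  (2Δ to stable)
t=1 Δ0: w5=1 clk=1 w6=1 w10=1 w2=0 w4=1 w1=1 w8=0 w7=0 w9=1 w3=1 w0=0
  Δ1: clk:1→0
  (1Δ to stable)
t=2 Δ0: w5=1 clk=0 w6=1 w10=1 w2=0 w4=1 w1=1 w8=0 w7=0 w9=1 w3=1 w0=0
  Δ1: clk:0→1, w10:1→0
  Δ2: w9:1→0, w3:1→0
  Δ3: w0:0→1
  (3Δ to stable)
t=3 Δ0: w5=1 clk=1 w6=1 w10=0 w2=0 w4=1 w1=1 w8=0 w7=0 w9=0 w3=0 w0=1
  Δ1: clk:1→0
  (1Δ to stable)
t=4 Δ0: w5=1 clk=0 w6=1 w10=0 w2=0 w4=1 w1=1 w8=0 w7=0 w9=0 w3=0 w0=1
  Δ1: clk:0→1, w10:0→1
  Δ2: w2:0→1, w9:0→1, w3:0→1
  Δ3: w0:1→0
  (3Δ to stable)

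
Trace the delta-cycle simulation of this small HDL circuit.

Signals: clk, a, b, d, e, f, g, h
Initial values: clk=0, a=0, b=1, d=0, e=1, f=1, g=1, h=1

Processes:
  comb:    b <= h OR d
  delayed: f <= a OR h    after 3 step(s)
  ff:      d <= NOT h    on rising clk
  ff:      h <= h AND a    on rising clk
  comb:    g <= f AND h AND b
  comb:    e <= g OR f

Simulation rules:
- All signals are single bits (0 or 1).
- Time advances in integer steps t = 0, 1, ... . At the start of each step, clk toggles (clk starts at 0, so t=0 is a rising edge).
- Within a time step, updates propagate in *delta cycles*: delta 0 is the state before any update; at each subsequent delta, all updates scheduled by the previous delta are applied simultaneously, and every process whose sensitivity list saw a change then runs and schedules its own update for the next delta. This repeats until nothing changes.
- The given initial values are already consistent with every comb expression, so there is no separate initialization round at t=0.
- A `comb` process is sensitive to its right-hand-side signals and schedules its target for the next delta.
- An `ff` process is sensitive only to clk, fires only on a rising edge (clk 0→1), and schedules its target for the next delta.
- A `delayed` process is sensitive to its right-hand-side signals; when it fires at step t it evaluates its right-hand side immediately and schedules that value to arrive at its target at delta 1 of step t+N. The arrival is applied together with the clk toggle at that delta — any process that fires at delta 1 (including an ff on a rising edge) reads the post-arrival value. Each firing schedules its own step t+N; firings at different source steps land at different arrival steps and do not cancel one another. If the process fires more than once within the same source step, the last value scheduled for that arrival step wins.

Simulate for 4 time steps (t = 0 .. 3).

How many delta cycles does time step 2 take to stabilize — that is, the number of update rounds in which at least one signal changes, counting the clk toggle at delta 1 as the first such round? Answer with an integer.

3

t=0 Δ0: h=1 d=0 g=1 clk=0 e=1 a=0 f=1 b=1
  Δ1: clk:0→1
  Δ2: h:1→0
  Δ3: g:1→0, b:1→0
  (3Δ to stable)
t=1 Δ0: h=0 d=0 g=0 clk=1 e=1 a=0 f=1 b=0
  Δ1: clk:1→0
  (1Δ to stable)
t=2 Δ0: h=0 d=0 g=0 clk=0 e=1 a=0 f=1 b=0
  Δ1: clk:0→1
  Δ2: d:0→1
  Δ3: b:0→1
  (3Δ to stable)
t=3 Δ0: h=0 d=1 g=0 clk=1 e=1 a=0 f=1 b=1
  Δ1: clk:1→0, f:1→0
  Δ2: e:1→0
  (2Δ to stable)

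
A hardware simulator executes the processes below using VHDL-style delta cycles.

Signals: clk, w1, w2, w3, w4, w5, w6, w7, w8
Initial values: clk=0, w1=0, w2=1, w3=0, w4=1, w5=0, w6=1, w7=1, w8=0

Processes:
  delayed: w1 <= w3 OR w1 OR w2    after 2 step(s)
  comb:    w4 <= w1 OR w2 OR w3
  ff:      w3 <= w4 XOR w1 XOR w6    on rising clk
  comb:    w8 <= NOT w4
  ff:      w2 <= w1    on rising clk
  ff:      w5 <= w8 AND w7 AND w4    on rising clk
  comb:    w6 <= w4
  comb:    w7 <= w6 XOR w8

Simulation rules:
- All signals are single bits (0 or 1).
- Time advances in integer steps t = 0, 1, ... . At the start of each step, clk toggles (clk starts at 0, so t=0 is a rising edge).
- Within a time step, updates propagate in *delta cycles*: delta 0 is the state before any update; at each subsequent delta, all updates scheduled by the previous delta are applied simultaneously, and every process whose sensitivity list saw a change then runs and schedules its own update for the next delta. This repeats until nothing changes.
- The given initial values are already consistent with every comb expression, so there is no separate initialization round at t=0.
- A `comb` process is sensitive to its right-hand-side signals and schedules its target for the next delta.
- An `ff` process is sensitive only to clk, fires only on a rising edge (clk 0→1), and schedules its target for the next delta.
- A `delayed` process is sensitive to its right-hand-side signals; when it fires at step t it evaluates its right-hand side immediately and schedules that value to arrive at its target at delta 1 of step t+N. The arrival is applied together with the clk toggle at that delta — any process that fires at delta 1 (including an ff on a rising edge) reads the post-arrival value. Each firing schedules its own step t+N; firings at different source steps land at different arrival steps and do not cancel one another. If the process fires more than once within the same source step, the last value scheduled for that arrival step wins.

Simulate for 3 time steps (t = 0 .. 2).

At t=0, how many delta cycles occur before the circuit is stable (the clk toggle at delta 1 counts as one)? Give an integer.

4

t0.Δ0 w7=1 w1=0 w5=0 clk=0 w3=0 w4=1 w2=1 w6=1 w8=0
t0.Δ1 w7=1 w1=0 w5=0 clk=1 w3=0 w4=1 w2=1 w6=1 w8=0
t0.Δ2 w7=1 w1=0 w5=0 clk=1 w3=0 w4=1 w2=0 w6=1 w8=0
t0.Δ3 w7=1 w1=0 w5=0 clk=1 w3=0 w4=0 w2=0 w6=1 w8=0
t0.Δ4 w7=1 w1=0 w5=0 clk=1 w3=0 w4=0 w2=0 w6=0 w8=1
t1.Δ0 w7=1 w1=0 w5=0 clk=1 w3=0 w4=0 w2=0 w6=0 w8=1
t1.Δ1 w7=1 w1=0 w5=0 clk=0 w3=0 w4=0 w2=0 w6=0 w8=1
t2.Δ0 w7=1 w1=0 w5=0 clk=0 w3=0 w4=0 w2=0 w6=0 w8=1
t2.Δ1 w7=1 w1=0 w5=0 clk=1 w3=0 w4=0 w2=0 w6=0 w8=1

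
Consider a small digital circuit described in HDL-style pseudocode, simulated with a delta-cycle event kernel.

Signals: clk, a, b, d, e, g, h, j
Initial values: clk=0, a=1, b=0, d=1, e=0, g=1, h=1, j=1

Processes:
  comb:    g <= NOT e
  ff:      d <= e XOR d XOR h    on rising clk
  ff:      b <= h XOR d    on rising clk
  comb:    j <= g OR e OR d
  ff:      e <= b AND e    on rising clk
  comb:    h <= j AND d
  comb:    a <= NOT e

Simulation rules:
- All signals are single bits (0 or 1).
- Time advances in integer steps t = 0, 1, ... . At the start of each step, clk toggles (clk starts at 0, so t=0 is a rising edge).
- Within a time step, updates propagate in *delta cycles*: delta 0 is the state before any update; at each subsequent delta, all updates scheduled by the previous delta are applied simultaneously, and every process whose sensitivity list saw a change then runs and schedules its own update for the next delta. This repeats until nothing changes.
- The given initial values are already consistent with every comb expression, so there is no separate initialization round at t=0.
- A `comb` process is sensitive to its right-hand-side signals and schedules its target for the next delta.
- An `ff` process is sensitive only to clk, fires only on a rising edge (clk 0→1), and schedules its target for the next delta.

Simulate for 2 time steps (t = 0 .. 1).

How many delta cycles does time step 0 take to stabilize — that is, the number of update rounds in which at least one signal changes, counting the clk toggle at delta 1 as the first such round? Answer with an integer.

3

[bits: e,g,j,d,b,clk,h,a]
t=0: Δ0=01110011 Δ1=01110111 Δ2=01100111 Δ3=01100101 | 3Δ
t=1: Δ0=01100101 Δ1=01100001 | 1Δ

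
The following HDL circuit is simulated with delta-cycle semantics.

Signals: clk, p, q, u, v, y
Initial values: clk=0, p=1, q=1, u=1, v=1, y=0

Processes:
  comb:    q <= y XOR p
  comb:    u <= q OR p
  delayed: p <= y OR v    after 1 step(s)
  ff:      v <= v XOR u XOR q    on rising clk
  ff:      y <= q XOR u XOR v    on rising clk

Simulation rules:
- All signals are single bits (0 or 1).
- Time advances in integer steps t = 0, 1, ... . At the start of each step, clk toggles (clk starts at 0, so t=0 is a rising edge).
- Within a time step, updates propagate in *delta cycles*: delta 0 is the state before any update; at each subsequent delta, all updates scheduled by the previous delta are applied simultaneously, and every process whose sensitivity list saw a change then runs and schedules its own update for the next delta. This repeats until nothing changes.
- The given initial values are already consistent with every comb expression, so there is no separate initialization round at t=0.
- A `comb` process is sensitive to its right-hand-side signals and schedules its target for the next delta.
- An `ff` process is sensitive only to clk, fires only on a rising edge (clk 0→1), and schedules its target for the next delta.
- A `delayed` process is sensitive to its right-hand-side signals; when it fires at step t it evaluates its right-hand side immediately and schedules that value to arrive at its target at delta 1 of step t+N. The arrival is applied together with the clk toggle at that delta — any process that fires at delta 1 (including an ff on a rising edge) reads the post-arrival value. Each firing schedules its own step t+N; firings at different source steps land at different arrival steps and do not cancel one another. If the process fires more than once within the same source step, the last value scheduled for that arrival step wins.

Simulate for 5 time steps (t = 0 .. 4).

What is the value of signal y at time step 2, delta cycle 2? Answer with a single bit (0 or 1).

0

t=0 Δ0: v=1 q=1 p=1 u=1 clk=0 y=0
  Δ1: clk:0→1
  Δ2: y:0→1
  Δ3: q:1→0
  (3Δ to stable)
t=1 Δ0: v=1 q=0 p=1 u=1 clk=1 y=1
  Δ1: clk:1→0
  (1Δ to stable)
t=2 Δ0: v=1 q=0 p=1 u=1 clk=0 y=1
  Δ1: clk:0→1
  Δ2: v:1→0, y:1→0
  Δ3: q:0→1
  (3Δ to stable)
t=3 Δ0: v=0 q=1 p=1 u=1 clk=1 y=0
  Δ1: p:1→0, clk:1→0
  Δ2: q:1→0
  Δ3: u:1→0
  (3Δ to stable)
t=4 Δ0: v=0 q=0 p=0 u=0 clk=0 y=0
  Δ1: clk:0→1
  (1Δ to stable)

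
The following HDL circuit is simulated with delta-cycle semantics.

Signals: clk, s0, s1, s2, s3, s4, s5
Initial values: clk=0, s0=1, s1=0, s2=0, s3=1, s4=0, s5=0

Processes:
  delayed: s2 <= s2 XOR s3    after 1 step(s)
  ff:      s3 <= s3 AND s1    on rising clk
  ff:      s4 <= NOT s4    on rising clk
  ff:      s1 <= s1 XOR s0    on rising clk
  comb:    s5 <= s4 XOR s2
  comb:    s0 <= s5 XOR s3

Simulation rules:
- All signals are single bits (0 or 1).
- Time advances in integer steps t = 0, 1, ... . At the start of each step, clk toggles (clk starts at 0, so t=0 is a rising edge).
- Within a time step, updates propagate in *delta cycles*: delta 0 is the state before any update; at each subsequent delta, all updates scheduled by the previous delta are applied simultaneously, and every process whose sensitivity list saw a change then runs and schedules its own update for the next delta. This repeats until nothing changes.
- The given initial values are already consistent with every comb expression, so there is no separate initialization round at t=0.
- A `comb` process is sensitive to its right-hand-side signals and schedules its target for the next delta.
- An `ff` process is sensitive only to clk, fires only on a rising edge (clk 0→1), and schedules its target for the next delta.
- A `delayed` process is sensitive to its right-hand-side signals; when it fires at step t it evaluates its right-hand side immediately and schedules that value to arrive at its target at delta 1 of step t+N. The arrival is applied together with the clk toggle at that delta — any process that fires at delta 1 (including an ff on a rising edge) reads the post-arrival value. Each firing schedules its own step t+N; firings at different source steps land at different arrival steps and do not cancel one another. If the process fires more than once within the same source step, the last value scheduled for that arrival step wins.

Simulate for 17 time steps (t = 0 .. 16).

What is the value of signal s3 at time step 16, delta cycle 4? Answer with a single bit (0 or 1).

0

t=0 Δ0: clk=0 s2=0 s5=0 s3=1 s0=1 s4=0 s1=0
  Δ1: clk:0→1
  Δ2: s3:1→0, s4:0→1, s1:0→1
  Δ3: s5:0→1, s0:1→0
  Δ4: s0:0→1
  (4Δ to stable)
t=1 Δ0: clk=1 s2=0 s5=1 s3=0 s0=1 s4=1 s1=1
  Δ1: clk:1→0
  (1Δ to stable)
t=2 Δ0: clk=0 s2=0 s5=1 s3=0 s0=1 s4=1 s1=1
  Δ1: clk:0→1
  Δ2: s4:1→0, s1:1→0
  Δ3: s5:1→0
  Δ4: s0:1→0
  (4Δ to stable)
t=3 Δ0: clk=1 s2=0 s5=0 s3=0 s0=0 s4=0 s1=0
  Δ1: clk:1→0
  (1Δ to stable)
t=4 Δ0: clk=0 s2=0 s5=0 s3=0 s0=0 s4=0 s1=0
  Δ1: clk:0→1
  Δ2: s4:0→1
  Δ3: s5:0→1
  Δ4: s0:0→1
  (4Δ to stable)
t=5 Δ0: clk=1 s2=0 s5=1 s3=0 s0=1 s4=1 s1=0
  Δ1: clk:1→0
  (1Δ to stable)
t=6 Δ0: clk=0 s2=0 s5=1 s3=0 s0=1 s4=1 s1=0
  Δ1: clk:0→1
  Δ2: s4:1→0, s1:0→1
  Δ3: s5:1→0
  Δ4: s0:1→0
  (4Δ to stable)
t=7 Δ0: clk=1 s2=0 s5=0 s3=0 s0=0 s4=0 s1=1
  Δ1: clk:1→0
  (1Δ to stable)
t=8 Δ0: clk=0 s2=0 s5=0 s3=0 s0=0 s4=0 s1=1
  Δ1: clk:0→1
  Δ2: s4:0→1
  Δ3: s5:0→1
  Δ4: s0:0→1
  (4Δ to stable)
t=9 Δ0: clk=1 s2=0 s5=1 s3=0 s0=1 s4=1 s1=1
  Δ1: clk:1→0
  (1Δ to stable)
t=10 Δ0: clk=0 s2=0 s5=1 s3=0 s0=1 s4=1 s1=1
  Δ1: clk:0→1
  Δ2: s4:1→0, s1:1→0
  Δ3: s5:1→0
  Δ4: s0:1→0
  (4Δ to stable)
t=11 Δ0: clk=1 s2=0 s5=0 s3=0 s0=0 s4=0 s1=0
  Δ1: clk:1→0
  (1Δ to stable)
t=12 Δ0: clk=0 s2=0 s5=0 s3=0 s0=0 s4=0 s1=0
  Δ1: clk:0→1
  Δ2: s4:0→1
  Δ3: s5:0→1
  Δ4: s0:0→1
  (4Δ to stable)
t=13 Δ0: clk=1 s2=0 s5=1 s3=0 s0=1 s4=1 s1=0
  Δ1: clk:1→0
  (1Δ to stable)
t=14 Δ0: clk=0 s2=0 s5=1 s3=0 s0=1 s4=1 s1=0
  Δ1: clk:0→1
  Δ2: s4:1→0, s1:0→1
  Δ3: s5:1→0
  Δ4: s0:1→0
  (4Δ to stable)
t=15 Δ0: clk=1 s2=0 s5=0 s3=0 s0=0 s4=0 s1=1
  Δ1: clk:1→0
  (1Δ to stable)
t=16 Δ0: clk=0 s2=0 s5=0 s3=0 s0=0 s4=0 s1=1
  Δ1: clk:0→1
  Δ2: s4:0→1
  Δ3: s5:0→1
  Δ4: s0:0→1
  (4Δ to stable)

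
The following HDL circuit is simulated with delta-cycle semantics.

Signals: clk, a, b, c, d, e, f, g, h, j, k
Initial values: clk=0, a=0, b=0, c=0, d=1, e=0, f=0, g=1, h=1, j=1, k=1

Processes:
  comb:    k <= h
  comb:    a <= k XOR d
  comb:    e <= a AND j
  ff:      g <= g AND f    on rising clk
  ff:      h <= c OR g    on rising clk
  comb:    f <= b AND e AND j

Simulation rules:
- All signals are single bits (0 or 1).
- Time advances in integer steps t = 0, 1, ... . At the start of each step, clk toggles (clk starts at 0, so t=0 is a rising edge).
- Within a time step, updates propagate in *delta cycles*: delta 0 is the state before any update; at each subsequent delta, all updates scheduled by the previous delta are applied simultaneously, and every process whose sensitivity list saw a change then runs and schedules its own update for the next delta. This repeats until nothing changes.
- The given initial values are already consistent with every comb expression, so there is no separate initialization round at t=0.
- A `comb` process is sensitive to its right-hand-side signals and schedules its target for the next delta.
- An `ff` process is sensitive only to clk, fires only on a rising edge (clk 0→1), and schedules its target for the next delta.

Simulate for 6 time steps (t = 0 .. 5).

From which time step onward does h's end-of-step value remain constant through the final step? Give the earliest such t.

[bits: e,j,h,k,g,f,b,clk,a,d,c]
t=0: Δ0=01111000010 Δ1=01111001010 Δ2=01110001010 | 2Δ
t=1: Δ0=01110001010 Δ1=01110000010 | 1Δ
t=2: Δ0=01110000010 Δ1=01110001010 Δ2=01010001010 Δ3=01000001010 Δ4=01000001110 Δ5=11000001110 | 5Δ
t=3: Δ0=11000001110 Δ1=11000000110 | 1Δ
t=4: Δ0=11000000110 Δ1=11000001110 | 1Δ
t=5: Δ0=11000001110 Δ1=11000000110 | 1Δ

2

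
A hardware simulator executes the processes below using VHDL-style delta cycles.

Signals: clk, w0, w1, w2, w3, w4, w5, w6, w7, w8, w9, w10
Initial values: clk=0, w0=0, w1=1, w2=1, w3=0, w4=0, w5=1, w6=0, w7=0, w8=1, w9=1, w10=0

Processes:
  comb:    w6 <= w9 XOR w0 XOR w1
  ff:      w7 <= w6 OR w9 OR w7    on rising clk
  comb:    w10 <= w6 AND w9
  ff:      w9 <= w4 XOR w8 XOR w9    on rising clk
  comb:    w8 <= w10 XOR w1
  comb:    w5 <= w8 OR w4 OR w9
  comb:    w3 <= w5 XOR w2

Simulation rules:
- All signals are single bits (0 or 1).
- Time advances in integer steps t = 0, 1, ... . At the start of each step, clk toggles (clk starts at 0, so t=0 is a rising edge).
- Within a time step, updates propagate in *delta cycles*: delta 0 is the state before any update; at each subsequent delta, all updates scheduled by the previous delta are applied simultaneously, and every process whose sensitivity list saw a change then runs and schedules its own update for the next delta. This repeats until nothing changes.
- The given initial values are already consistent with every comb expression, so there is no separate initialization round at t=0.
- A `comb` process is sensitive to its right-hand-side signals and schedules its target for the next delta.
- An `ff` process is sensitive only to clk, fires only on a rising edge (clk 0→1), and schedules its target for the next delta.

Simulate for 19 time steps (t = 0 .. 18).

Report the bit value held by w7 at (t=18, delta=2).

t0.Δ0 w9=1 w5=1 w0=0 w7=0 w6=0 w3=0 w10=0 clk=0 w8=1 w4=0 w1=1 w2=1
t0.Δ1 w9=1 w5=1 w0=0 w7=0 w6=0 w3=0 w10=0 clk=1 w8=1 w4=0 w1=1 w2=1
t0.Δ2 w9=0 w5=1 w0=0 w7=1 w6=0 w3=0 w10=0 clk=1 w8=1 w4=0 w1=1 w2=1
t0.Δ3 w9=0 w5=1 w0=0 w7=1 w6=1 w3=0 w10=0 clk=1 w8=1 w4=0 w1=1 w2=1
t1.Δ0 w9=0 w5=1 w0=0 w7=1 w6=1 w3=0 w10=0 clk=1 w8=1 w4=0 w1=1 w2=1
t1.Δ1 w9=0 w5=1 w0=0 w7=1 w6=1 w3=0 w10=0 clk=0 w8=1 w4=0 w1=1 w2=1
t2.Δ0 w9=0 w5=1 w0=0 w7=1 w6=1 w3=0 w10=0 clk=0 w8=1 w4=0 w1=1 w2=1
t2.Δ1 w9=0 w5=1 w0=0 w7=1 w6=1 w3=0 w10=0 clk=1 w8=1 w4=0 w1=1 w2=1
t2.Δ2 w9=1 w5=1 w0=0 w7=1 w6=1 w3=0 w10=0 clk=1 w8=1 w4=0 w1=1 w2=1
t2.Δ3 w9=1 w5=1 w0=0 w7=1 w6=0 w3=0 w10=1 clk=1 w8=1 w4=0 w1=1 w2=1
t2.Δ4 w9=1 w5=1 w0=0 w7=1 w6=0 w3=0 w10=0 clk=1 w8=0 w4=0 w1=1 w2=1
t2.Δ5 w9=1 w5=1 w0=0 w7=1 w6=0 w3=0 w10=0 clk=1 w8=1 w4=0 w1=1 w2=1
t3.Δ0 w9=1 w5=1 w0=0 w7=1 w6=0 w3=0 w10=0 clk=1 w8=1 w4=0 w1=1 w2=1
t3.Δ1 w9=1 w5=1 w0=0 w7=1 w6=0 w3=0 w10=0 clk=0 w8=1 w4=0 w1=1 w2=1
t4.Δ0 w9=1 w5=1 w0=0 w7=1 w6=0 w3=0 w10=0 clk=0 w8=1 w4=0 w1=1 w2=1
t4.Δ1 w9=1 w5=1 w0=0 w7=1 w6=0 w3=0 w10=0 clk=1 w8=1 w4=0 w1=1 w2=1
t4.Δ2 w9=0 w5=1 w0=0 w7=1 w6=0 w3=0 w10=0 clk=1 w8=1 w4=0 w1=1 w2=1
t4.Δ3 w9=0 w5=1 w0=0 w7=1 w6=1 w3=0 w10=0 clk=1 w8=1 w4=0 w1=1 w2=1
t5.Δ0 w9=0 w5=1 w0=0 w7=1 w6=1 w3=0 w10=0 clk=1 w8=1 w4=0 w1=1 w2=1
t5.Δ1 w9=0 w5=1 w0=0 w7=1 w6=1 w3=0 w10=0 clk=0 w8=1 w4=0 w1=1 w2=1
t6.Δ0 w9=0 w5=1 w0=0 w7=1 w6=1 w3=0 w10=0 clk=0 w8=1 w4=0 w1=1 w2=1
t6.Δ1 w9=0 w5=1 w0=0 w7=1 w6=1 w3=0 w10=0 clk=1 w8=1 w4=0 w1=1 w2=1
t6.Δ2 w9=1 w5=1 w0=0 w7=1 w6=1 w3=0 w10=0 clk=1 w8=1 w4=0 w1=1 w2=1
t6.Δ3 w9=1 w5=1 w0=0 w7=1 w6=0 w3=0 w10=1 clk=1 w8=1 w4=0 w1=1 w2=1
t6.Δ4 w9=1 w5=1 w0=0 w7=1 w6=0 w3=0 w10=0 clk=1 w8=0 w4=0 w1=1 w2=1
t6.Δ5 w9=1 w5=1 w0=0 w7=1 w6=0 w3=0 w10=0 clk=1 w8=1 w4=0 w1=1 w2=1
t7.Δ0 w9=1 w5=1 w0=0 w7=1 w6=0 w3=0 w10=0 clk=1 w8=1 w4=0 w1=1 w2=1
t7.Δ1 w9=1 w5=1 w0=0 w7=1 w6=0 w3=0 w10=0 clk=0 w8=1 w4=0 w1=1 w2=1
t8.Δ0 w9=1 w5=1 w0=0 w7=1 w6=0 w3=0 w10=0 clk=0 w8=1 w4=0 w1=1 w2=1
t8.Δ1 w9=1 w5=1 w0=0 w7=1 w6=0 w3=0 w10=0 clk=1 w8=1 w4=0 w1=1 w2=1
t8.Δ2 w9=0 w5=1 w0=0 w7=1 w6=0 w3=0 w10=0 clk=1 w8=1 w4=0 w1=1 w2=1
t8.Δ3 w9=0 w5=1 w0=0 w7=1 w6=1 w3=0 w10=0 clk=1 w8=1 w4=0 w1=1 w2=1
t9.Δ0 w9=0 w5=1 w0=0 w7=1 w6=1 w3=0 w10=0 clk=1 w8=1 w4=0 w1=1 w2=1
t9.Δ1 w9=0 w5=1 w0=0 w7=1 w6=1 w3=0 w10=0 clk=0 w8=1 w4=0 w1=1 w2=1
t10.Δ0 w9=0 w5=1 w0=0 w7=1 w6=1 w3=0 w10=0 clk=0 w8=1 w4=0 w1=1 w2=1
t10.Δ1 w9=0 w5=1 w0=0 w7=1 w6=1 w3=0 w10=0 clk=1 w8=1 w4=0 w1=1 w2=1
t10.Δ2 w9=1 w5=1 w0=0 w7=1 w6=1 w3=0 w10=0 clk=1 w8=1 w4=0 w1=1 w2=1
t10.Δ3 w9=1 w5=1 w0=0 w7=1 w6=0 w3=0 w10=1 clk=1 w8=1 w4=0 w1=1 w2=1
t10.Δ4 w9=1 w5=1 w0=0 w7=1 w6=0 w3=0 w10=0 clk=1 w8=0 w4=0 w1=1 w2=1
t10.Δ5 w9=1 w5=1 w0=0 w7=1 w6=0 w3=0 w10=0 clk=1 w8=1 w4=0 w1=1 w2=1
t11.Δ0 w9=1 w5=1 w0=0 w7=1 w6=0 w3=0 w10=0 clk=1 w8=1 w4=0 w1=1 w2=1
t11.Δ1 w9=1 w5=1 w0=0 w7=1 w6=0 w3=0 w10=0 clk=0 w8=1 w4=0 w1=1 w2=1
t12.Δ0 w9=1 w5=1 w0=0 w7=1 w6=0 w3=0 w10=0 clk=0 w8=1 w4=0 w1=1 w2=1
t12.Δ1 w9=1 w5=1 w0=0 w7=1 w6=0 w3=0 w10=0 clk=1 w8=1 w4=0 w1=1 w2=1
t12.Δ2 w9=0 w5=1 w0=0 w7=1 w6=0 w3=0 w10=0 clk=1 w8=1 w4=0 w1=1 w2=1
t12.Δ3 w9=0 w5=1 w0=0 w7=1 w6=1 w3=0 w10=0 clk=1 w8=1 w4=0 w1=1 w2=1
t13.Δ0 w9=0 w5=1 w0=0 w7=1 w6=1 w3=0 w10=0 clk=1 w8=1 w4=0 w1=1 w2=1
t13.Δ1 w9=0 w5=1 w0=0 w7=1 w6=1 w3=0 w10=0 clk=0 w8=1 w4=0 w1=1 w2=1
t14.Δ0 w9=0 w5=1 w0=0 w7=1 w6=1 w3=0 w10=0 clk=0 w8=1 w4=0 w1=1 w2=1
t14.Δ1 w9=0 w5=1 w0=0 w7=1 w6=1 w3=0 w10=0 clk=1 w8=1 w4=0 w1=1 w2=1
t14.Δ2 w9=1 w5=1 w0=0 w7=1 w6=1 w3=0 w10=0 clk=1 w8=1 w4=0 w1=1 w2=1
t14.Δ3 w9=1 w5=1 w0=0 w7=1 w6=0 w3=0 w10=1 clk=1 w8=1 w4=0 w1=1 w2=1
t14.Δ4 w9=1 w5=1 w0=0 w7=1 w6=0 w3=0 w10=0 clk=1 w8=0 w4=0 w1=1 w2=1
t14.Δ5 w9=1 w5=1 w0=0 w7=1 w6=0 w3=0 w10=0 clk=1 w8=1 w4=0 w1=1 w2=1
t15.Δ0 w9=1 w5=1 w0=0 w7=1 w6=0 w3=0 w10=0 clk=1 w8=1 w4=0 w1=1 w2=1
t15.Δ1 w9=1 w5=1 w0=0 w7=1 w6=0 w3=0 w10=0 clk=0 w8=1 w4=0 w1=1 w2=1
t16.Δ0 w9=1 w5=1 w0=0 w7=1 w6=0 w3=0 w10=0 clk=0 w8=1 w4=0 w1=1 w2=1
t16.Δ1 w9=1 w5=1 w0=0 w7=1 w6=0 w3=0 w10=0 clk=1 w8=1 w4=0 w1=1 w2=1
t16.Δ2 w9=0 w5=1 w0=0 w7=1 w6=0 w3=0 w10=0 clk=1 w8=1 w4=0 w1=1 w2=1
t16.Δ3 w9=0 w5=1 w0=0 w7=1 w6=1 w3=0 w10=0 clk=1 w8=1 w4=0 w1=1 w2=1
t17.Δ0 w9=0 w5=1 w0=0 w7=1 w6=1 w3=0 w10=0 clk=1 w8=1 w4=0 w1=1 w2=1
t17.Δ1 w9=0 w5=1 w0=0 w7=1 w6=1 w3=0 w10=0 clk=0 w8=1 w4=0 w1=1 w2=1
t18.Δ0 w9=0 w5=1 w0=0 w7=1 w6=1 w3=0 w10=0 clk=0 w8=1 w4=0 w1=1 w2=1
t18.Δ1 w9=0 w5=1 w0=0 w7=1 w6=1 w3=0 w10=0 clk=1 w8=1 w4=0 w1=1 w2=1
t18.Δ2 w9=1 w5=1 w0=0 w7=1 w6=1 w3=0 w10=0 clk=1 w8=1 w4=0 w1=1 w2=1
t18.Δ3 w9=1 w5=1 w0=0 w7=1 w6=0 w3=0 w10=1 clk=1 w8=1 w4=0 w1=1 w2=1
t18.Δ4 w9=1 w5=1 w0=0 w7=1 w6=0 w3=0 w10=0 clk=1 w8=0 w4=0 w1=1 w2=1
t18.Δ5 w9=1 w5=1 w0=0 w7=1 w6=0 w3=0 w10=0 clk=1 w8=1 w4=0 w1=1 w2=1

1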